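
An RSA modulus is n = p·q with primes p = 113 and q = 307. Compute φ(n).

34272

φ(pq) = (p−1)(q−1) = 112 · 306 = 34272.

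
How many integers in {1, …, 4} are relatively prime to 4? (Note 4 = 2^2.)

2

φ(2^2) = 2^2 − 2^1 = 4 − 2 = 2.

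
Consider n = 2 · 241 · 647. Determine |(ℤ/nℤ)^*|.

φ(2) = 2 − 1 = 1.
φ(241) = 241 − 1 = 240.
φ(647) = 647 − 1 = 646.
Since φ is multiplicative, φ(311854) = 1 · 240 · 646 = 155040.

155040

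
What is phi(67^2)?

4422

φ(4489) = 4489 · (1 − 1/67)
       = 4489 · 66/67 = 4422.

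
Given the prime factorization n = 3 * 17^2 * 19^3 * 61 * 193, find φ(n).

40722186240

φ(3) = 3 − 1 = 2.
φ(17^2) = 17^2 − 17^1 = 289 − 17 = 272.
φ(19^3) = 19^3 − 19^2 = 6859 − 361 = 6498.
φ(61) = 61 − 1 = 60.
φ(193) = 193 − 1 = 192.
Multiply: 2 · 272 · 6498 · 60 · 192 = 40722186240.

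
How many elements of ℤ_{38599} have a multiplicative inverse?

38599 = 11^3 · 29.
φ(38599) = 38599 · (1 − 1/11) · (1 − 1/29)
       = 38599 · 280/319 = 33880.

33880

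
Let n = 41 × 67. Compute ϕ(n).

φ(2747) = 2747 · (1 − 1/41) · (1 − 1/67)
       = 2747 · 2640/2747 = 2640.

2640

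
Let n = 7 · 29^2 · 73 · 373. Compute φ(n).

130491648

φ(160297123) = 160297123 · (1 − 1/7) · (1 − 1/29) · (1 − 1/73) · (1 − 1/373)
       = 160297123 · 4499712/5527487 = 130491648.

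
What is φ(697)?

First factor: 697 = 17 · 41.
φ(17) = 17 − 1 = 16.
φ(41) = 41 − 1 = 40.
φ(697) = 16 × 40 = 640.

640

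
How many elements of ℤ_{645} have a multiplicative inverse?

First factor: 645 = 3 · 5 · 43.
φ(645) = 645 · (1 − 1/3) · (1 − 1/5) · (1 − 1/43)
       = 645 · 336/645 = 336.

336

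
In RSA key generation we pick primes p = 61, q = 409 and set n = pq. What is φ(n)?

φ(24949) = 24949 · (1 − 1/61) · (1 − 1/409)
       = 24949 · 24480/24949 = 24480.

24480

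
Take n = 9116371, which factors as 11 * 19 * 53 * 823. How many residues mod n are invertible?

7693920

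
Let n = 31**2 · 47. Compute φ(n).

42780

φ(45167) = 45167 · (1 − 1/31) · (1 − 1/47)
       = 45167 · 1380/1457 = 42780.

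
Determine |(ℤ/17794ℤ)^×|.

First factor: 17794 = 2 · 7 · 31 · 41.
φ(17794) = 17794 · (1 − 1/2) · (1 − 1/7) · (1 − 1/31) · (1 − 1/41)
       = 17794 · 7200/17794 = 7200.

7200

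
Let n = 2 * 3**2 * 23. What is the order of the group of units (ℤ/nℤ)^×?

132

φ(414) = 414 · (1 − 1/2) · (1 − 1/3) · (1 − 1/23)
       = 414 · 44/138 = 132.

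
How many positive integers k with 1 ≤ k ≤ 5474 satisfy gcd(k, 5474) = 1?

2112

Factor 5474: 5474 = 2 · 7 · 17 · 23.
φ(2) = 2 − 1 = 1.
φ(7) = 7 − 1 = 6.
φ(17) = 17 − 1 = 16.
φ(23) = 23 − 1 = 22.
Multiply: 1 · 6 · 16 · 22 = 2112.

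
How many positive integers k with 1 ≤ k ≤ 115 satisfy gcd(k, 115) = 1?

88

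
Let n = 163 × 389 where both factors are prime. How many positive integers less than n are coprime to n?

62856

For distinct primes, φ(pq) = (p−1)(q−1) = 162 × 388 = 62856.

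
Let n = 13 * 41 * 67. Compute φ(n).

φ(35711) = 35711 · (1 − 1/13) · (1 − 1/41) · (1 − 1/67)
       = 35711 · 31680/35711 = 31680.

31680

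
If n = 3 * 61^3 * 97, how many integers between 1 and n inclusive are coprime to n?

φ(66051471) = 66051471 · (1 − 1/3) · (1 − 1/61) · (1 − 1/97)
       = 66051471 · 11520/17751 = 42865920.

42865920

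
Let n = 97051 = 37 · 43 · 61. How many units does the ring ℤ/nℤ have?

90720

φ(37) = 37 − 1 = 36.
φ(43) = 43 − 1 = 42.
φ(61) = 61 − 1 = 60.
φ(97051) = 36 × 42 × 60 = 90720.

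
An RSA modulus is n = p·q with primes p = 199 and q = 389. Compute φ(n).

76824

For distinct primes, φ(pq) = (p−1)(q−1) = 198 × 388 = 76824.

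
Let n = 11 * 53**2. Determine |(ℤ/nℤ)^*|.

φ(30899) = 30899 · (1 − 1/11) · (1 − 1/53)
       = 30899 · 520/583 = 27560.

27560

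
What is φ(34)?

16

34 = 2 × 17.
φ(34) = 34 · (1 − 1/2) · (1 − 1/17)
       = 34 · 16/34 = 16.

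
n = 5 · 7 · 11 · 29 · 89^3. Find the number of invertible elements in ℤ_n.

φ(7870978885) = 7870978885 · (1 − 1/5) · (1 − 1/7) · (1 − 1/11) · (1 − 1/29) · (1 − 1/89)
       = 7870978885 · 591360/993685 = 4684162560.

4684162560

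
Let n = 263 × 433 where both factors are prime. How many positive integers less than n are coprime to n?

φ(n) = (p − 1)(q − 1) = (263−1)(433−1) = 262·432 = 113184.

113184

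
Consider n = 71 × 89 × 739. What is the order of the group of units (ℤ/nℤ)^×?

4546080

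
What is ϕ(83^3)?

φ(571787) = 571787 · (1 − 1/83)
       = 571787 · 82/83 = 564898.

564898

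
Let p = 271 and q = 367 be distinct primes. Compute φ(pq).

φ(99457) = 99457 · (1 − 1/271) · (1 − 1/367)
       = 99457 · 98820/99457 = 98820.

98820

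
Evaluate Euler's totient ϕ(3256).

1440

Factor 3256: 3256 = 2^3 · 11 · 37.
φ(3256) = 3256 · (1 − 1/2) · (1 − 1/11) · (1 − 1/37)
       = 3256 · 360/814 = 1440.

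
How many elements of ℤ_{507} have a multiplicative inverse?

507 = 3 · 13^2.
φ(3) = 3 − 1 = 2.
φ(13^2) = 13^2 − 13^1 = 169 − 13 = 156.
Multiply: 2 · 156 = 312.

312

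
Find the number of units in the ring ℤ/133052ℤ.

60480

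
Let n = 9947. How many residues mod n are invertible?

Prime factorization: 9947 = 7**3 × 29.
φ(9947) = 9947 · (1 − 1/7) · (1 − 1/29)
       = 9947 · 168/203 = 8232.

8232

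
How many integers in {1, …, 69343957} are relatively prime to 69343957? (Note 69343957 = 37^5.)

φ(37^5) = 37^5 − 37^4 = 69343957 − 1874161 = 67469796.

67469796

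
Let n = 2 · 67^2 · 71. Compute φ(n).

309540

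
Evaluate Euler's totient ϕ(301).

Prime factorization: 301 = 7 · 43.
φ(301) = 301 · (1 − 1/7) · (1 − 1/43)
       = 301 · 252/301 = 252.

252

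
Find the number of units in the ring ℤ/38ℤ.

Factor 38: 38 = 2 · 19.
φ(2) = 2 − 1 = 1.
φ(19) = 19 − 1 = 18.
φ(38) = 1 × 18 = 18.

18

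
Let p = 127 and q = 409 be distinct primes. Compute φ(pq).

φ(n) = (p − 1)(q − 1) = (127−1)(409−1) = 126·408 = 51408.

51408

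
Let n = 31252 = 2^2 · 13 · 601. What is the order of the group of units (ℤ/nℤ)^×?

14400

φ(2^2) = 2^1·(2−1) = 2·1 = 2.
φ(13) = 13 − 1 = 12.
φ(601) = 601 − 1 = 600.
Multiply: 2 · 12 · 600 = 14400.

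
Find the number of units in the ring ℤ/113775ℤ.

Prime factorization: 113775 = 3 · 5^2 · 37 · 41.
φ(3) = 3 − 1 = 2.
φ(5^2) = 5^2 − 5^1 = 25 − 5 = 20.
φ(37) = 37 − 1 = 36.
φ(41) = 41 − 1 = 40.
φ(113775) = 2 × 20 × 36 × 40 = 57600.

57600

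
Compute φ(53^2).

2756

φ(53^2) = 53^2 − 53^1 = 2809 − 53 = 2756.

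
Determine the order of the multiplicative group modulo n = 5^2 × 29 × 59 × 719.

φ(5^2) = 5^2 − 5^1 = 25 − 5 = 20.
φ(29) = 29 − 1 = 28.
φ(59) = 59 − 1 = 58.
φ(719) = 719 − 1 = 718.
Multiply: 20 · 28 · 58 · 718 = 23320640.

23320640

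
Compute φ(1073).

1008

Prime factorization: 1073 = 29 · 37.
φ(1073) = 1073 · (1 − 1/29) · (1 − 1/37)
       = 1073 · 1008/1073 = 1008.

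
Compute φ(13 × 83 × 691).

φ(13) = 13 − 1 = 12.
φ(83) = 83 − 1 = 82.
φ(691) = 691 − 1 = 690.
Multiply: 12 · 82 · 690 = 678960.

678960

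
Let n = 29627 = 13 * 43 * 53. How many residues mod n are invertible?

26208

φ(29627) = 29627 · (1 − 1/13) · (1 − 1/43) · (1 − 1/53)
       = 29627 · 26208/29627 = 26208.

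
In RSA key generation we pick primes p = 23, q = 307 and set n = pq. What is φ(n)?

6732

φ(pq) = (p−1)(q−1) = 22 · 306 = 6732.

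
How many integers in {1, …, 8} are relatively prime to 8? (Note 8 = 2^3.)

φ(8) = 8 · (1 − 1/2)
       = 8 · 1/2 = 4.

4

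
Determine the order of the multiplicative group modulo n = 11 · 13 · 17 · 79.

φ(11) = 11 − 1 = 10.
φ(13) = 13 − 1 = 12.
φ(17) = 17 − 1 = 16.
φ(79) = 79 − 1 = 78.
Multiply: 10 · 12 · 16 · 78 = 149760.

149760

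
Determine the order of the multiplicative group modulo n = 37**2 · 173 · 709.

162205632

φ(167917433) = 167917433 · (1 − 1/37) · (1 − 1/173) · (1 − 1/709)
       = 167917433 · 4383936/4538309 = 162205632.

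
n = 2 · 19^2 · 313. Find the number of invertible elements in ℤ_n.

106704

φ(2) = 2 − 1 = 1.
φ(19^2) = 19^1·(19−1) = 19·18 = 342.
φ(313) = 313 − 1 = 312.
Since φ is multiplicative, φ(225986) = 1 · 342 · 312 = 106704.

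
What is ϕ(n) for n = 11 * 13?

120

φ(11) = 11 − 1 = 10.
φ(13) = 13 − 1 = 12.
Multiply: 10 · 12 = 120.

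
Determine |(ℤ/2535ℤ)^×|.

1248

Factor 2535: 2535 = 3 · 5 · 13^2.
φ(2535) = 2535 · (1 − 1/3) · (1 − 1/5) · (1 − 1/13)
       = 2535 · 96/195 = 1248.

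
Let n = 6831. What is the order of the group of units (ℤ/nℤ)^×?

First factor: 6831 = 3^3 · 11 · 23.
φ(3^3) = 3^3 − 3^2 = 27 − 9 = 18.
φ(11) = 11 − 1 = 10.
φ(23) = 23 − 1 = 22.
φ(6831) = 18 × 10 × 22 = 3960.

3960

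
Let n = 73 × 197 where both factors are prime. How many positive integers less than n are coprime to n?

14112

φ(73) = 73 − 1 = 72.
φ(197) = 197 − 1 = 196.
Since φ is multiplicative, φ(14381) = 72 · 196 = 14112.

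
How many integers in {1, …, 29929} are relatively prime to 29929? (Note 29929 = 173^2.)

29756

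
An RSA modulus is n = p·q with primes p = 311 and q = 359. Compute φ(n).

For distinct primes, φ(pq) = (p−1)(q−1) = 310 × 358 = 110980.

110980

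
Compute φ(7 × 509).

3048

φ(3563) = 3563 · (1 − 1/7) · (1 − 1/509)
       = 3563 · 3048/3563 = 3048.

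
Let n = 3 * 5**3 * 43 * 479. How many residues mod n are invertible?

4015200

φ(3) = 3 − 1 = 2.
φ(5^3) = 5^2·(5−1) = 25·4 = 100.
φ(43) = 43 − 1 = 42.
φ(479) = 479 − 1 = 478.
Since φ is multiplicative, φ(7723875) = 2 · 100 · 42 · 478 = 4015200.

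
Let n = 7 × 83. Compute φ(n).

φ(581) = 581 · (1 − 1/7) · (1 − 1/83)
       = 581 · 492/581 = 492.

492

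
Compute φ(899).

899 = 29 × 31.
φ(29) = 29 − 1 = 28.
φ(31) = 31 − 1 = 30.
Multiply: 28 · 30 = 840.

840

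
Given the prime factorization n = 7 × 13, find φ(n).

72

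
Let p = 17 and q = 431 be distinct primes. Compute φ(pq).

6880

φ(7327) = 7327 · (1 − 1/17) · (1 − 1/431)
       = 7327 · 6880/7327 = 6880.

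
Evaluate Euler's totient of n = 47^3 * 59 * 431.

2534253160

φ(2640115067) = 2640115067 · (1 − 1/47) · (1 − 1/59) · (1 − 1/431)
       = 2640115067 · 1147240/1195163 = 2534253160.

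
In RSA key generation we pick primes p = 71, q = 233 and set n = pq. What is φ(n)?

φ(16543) = 16543 · (1 − 1/71) · (1 − 1/233)
       = 16543 · 16240/16543 = 16240.

16240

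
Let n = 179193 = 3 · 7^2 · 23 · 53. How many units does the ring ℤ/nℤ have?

96096

φ(3) = 3 − 1 = 2.
φ(7^2) = 7^2 − 7^1 = 49 − 7 = 42.
φ(23) = 23 − 1 = 22.
φ(53) = 53 − 1 = 52.
φ(179193) = 2 × 42 × 22 × 52 = 96096.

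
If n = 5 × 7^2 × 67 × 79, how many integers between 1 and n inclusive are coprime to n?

864864

φ(1296785) = 1296785 · (1 − 1/5) · (1 − 1/7) · (1 − 1/67) · (1 − 1/79)
       = 1296785 · 123552/185255 = 864864.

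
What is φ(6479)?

5400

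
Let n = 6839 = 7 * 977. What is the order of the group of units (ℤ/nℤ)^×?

φ(6839) = 6839 · (1 − 1/7) · (1 − 1/977)
       = 6839 · 5856/6839 = 5856.

5856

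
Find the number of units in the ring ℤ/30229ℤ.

Prime factorization: 30229 = 19 × 37 × 43.
φ(19) = 19 − 1 = 18.
φ(37) = 37 − 1 = 36.
φ(43) = 43 − 1 = 42.
Since φ is multiplicative, φ(30229) = 18 · 36 · 42 = 27216.

27216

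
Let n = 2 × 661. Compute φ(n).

φ(1322) = 1322 · (1 − 1/2) · (1 − 1/661)
       = 1322 · 660/1322 = 660.

660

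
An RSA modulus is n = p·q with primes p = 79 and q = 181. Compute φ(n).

14040

φ(pq) = (p−1)(q−1) = 78 · 180 = 14040.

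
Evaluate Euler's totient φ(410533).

410533 = 17 × 19 × 31 × 41.
φ(410533) = 410533 · (1 − 1/17) · (1 − 1/19) · (1 − 1/31) · (1 − 1/41)
       = 410533 · 345600/410533 = 345600.

345600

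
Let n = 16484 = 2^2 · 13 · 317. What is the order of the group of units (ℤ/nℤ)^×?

7584

φ(16484) = 16484 · (1 − 1/2) · (1 − 1/13) · (1 − 1/317)
       = 16484 · 3792/8242 = 7584.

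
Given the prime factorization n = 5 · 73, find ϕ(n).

φ(5) = 5 − 1 = 4.
φ(73) = 73 − 1 = 72.
Since φ is multiplicative, φ(365) = 4 · 72 = 288.

288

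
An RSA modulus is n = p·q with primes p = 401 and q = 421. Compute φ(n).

φ(n) = (p − 1)(q − 1) = (401−1)(421−1) = 400·420 = 168000.

168000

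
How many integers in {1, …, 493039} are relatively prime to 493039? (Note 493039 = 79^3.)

486798

φ(493039) = 493039 · (1 − 1/79)
       = 493039 · 78/79 = 486798.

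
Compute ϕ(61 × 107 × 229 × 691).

φ(61) = 61 − 1 = 60.
φ(107) = 107 − 1 = 106.
φ(229) = 229 − 1 = 228.
φ(691) = 691 − 1 = 690.
φ(1032825953) = 60 × 106 × 228 × 690 = 1000555200.

1000555200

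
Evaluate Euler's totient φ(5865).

Prime factorization: 5865 = 3 · 5 · 17 · 23.
φ(5865) = 5865 · (1 − 1/3) · (1 − 1/5) · (1 − 1/17) · (1 − 1/23)
       = 5865 · 2816/5865 = 2816.

2816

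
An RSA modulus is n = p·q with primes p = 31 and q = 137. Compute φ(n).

φ(31) = 31 − 1 = 30.
φ(137) = 137 − 1 = 136.
φ(4247) = 30 × 136 = 4080.

4080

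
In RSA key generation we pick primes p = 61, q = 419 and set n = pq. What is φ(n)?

25080

φ(61) = 61 − 1 = 60.
φ(419) = 419 − 1 = 418.
Multiply: 60 · 418 = 25080.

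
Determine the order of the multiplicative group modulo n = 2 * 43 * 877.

36792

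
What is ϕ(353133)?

201600

353133 = 3^3 × 11 × 29 × 41.
φ(3^3) = 3^3 − 3^2 = 27 − 9 = 18.
φ(11) = 11 − 1 = 10.
φ(29) = 29 − 1 = 28.
φ(41) = 41 − 1 = 40.
Since φ is multiplicative, φ(353133) = 18 · 10 · 28 · 40 = 201600.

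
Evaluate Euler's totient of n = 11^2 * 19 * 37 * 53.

3706560

φ(11^2) = 11^1·(11−1) = 11·10 = 110.
φ(19) = 19 − 1 = 18.
φ(37) = 37 − 1 = 36.
φ(53) = 53 − 1 = 52.
Multiply: 110 · 18 · 36 · 52 = 3706560.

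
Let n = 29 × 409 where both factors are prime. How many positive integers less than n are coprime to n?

φ(n) = (p − 1)(q − 1) = (29−1)(409−1) = 28·408 = 11424.

11424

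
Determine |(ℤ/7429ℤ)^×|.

Prime factorization: 7429 = 17 × 19 × 23.
φ(17) = 17 − 1 = 16.
φ(19) = 19 − 1 = 18.
φ(23) = 23 − 1 = 22.
φ(7429) = 16 × 18 × 22 = 6336.

6336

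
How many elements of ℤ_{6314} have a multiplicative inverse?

2400

Prime factorization: 6314 = 2 · 7 · 11 · 41.
φ(2) = 2 − 1 = 1.
φ(7) = 7 − 1 = 6.
φ(11) = 11 − 1 = 10.
φ(41) = 41 − 1 = 40.
Multiply: 1 · 6 · 10 · 40 = 2400.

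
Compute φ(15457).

13440

Prime factorization: 15457 = 13 * 29 * 41.
φ(13) = 13 − 1 = 12.
φ(29) = 29 − 1 = 28.
φ(41) = 41 − 1 = 40.
φ(15457) = 12 × 28 × 40 = 13440.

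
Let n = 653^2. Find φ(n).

425756

φ(653^2) = 653^2 − 653^1 = 426409 − 653 = 425756.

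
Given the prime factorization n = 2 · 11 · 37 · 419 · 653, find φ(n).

φ(2) = 2 − 1 = 1.
φ(11) = 11 − 1 = 10.
φ(37) = 37 − 1 = 36.
φ(419) = 419 − 1 = 418.
φ(653) = 653 − 1 = 652.
Since φ is multiplicative, φ(222716098) = 1 · 10 · 36 · 418 · 652 = 98112960.

98112960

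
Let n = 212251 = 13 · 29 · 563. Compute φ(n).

188832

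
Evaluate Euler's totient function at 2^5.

16

φ(32) = 32 · (1 − 1/2)
       = 32 · 1/2 = 16.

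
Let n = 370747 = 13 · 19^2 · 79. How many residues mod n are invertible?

320112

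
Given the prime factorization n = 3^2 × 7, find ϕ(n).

36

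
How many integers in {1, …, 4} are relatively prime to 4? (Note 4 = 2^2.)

2

φ(2^2) = 2^1·(2−1) = 2·1 = 2.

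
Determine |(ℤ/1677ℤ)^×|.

1008

First factor: 1677 = 3 · 13 · 43.
φ(3) = 3 − 1 = 2.
φ(13) = 13 − 1 = 12.
φ(43) = 43 − 1 = 42.
φ(1677) = 2 × 12 × 42 = 1008.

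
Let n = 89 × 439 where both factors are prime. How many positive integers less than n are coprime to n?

38544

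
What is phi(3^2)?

6

φ(9) = 9 · (1 − 1/3)
       = 9 · 2/3 = 6.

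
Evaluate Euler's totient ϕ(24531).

Prime factorization: 24531 = 3 * 13 * 17 * 37.
φ(24531) = 24531 · (1 − 1/3) · (1 − 1/13) · (1 − 1/17) · (1 − 1/37)
       = 24531 · 13824/24531 = 13824.

13824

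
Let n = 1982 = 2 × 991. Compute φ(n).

φ(1982) = 1982 · (1 − 1/2) · (1 − 1/991)
       = 1982 · 990/1982 = 990.

990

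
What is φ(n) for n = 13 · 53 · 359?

223392

φ(247351) = 247351 · (1 − 1/13) · (1 − 1/53) · (1 − 1/359)
       = 247351 · 223392/247351 = 223392.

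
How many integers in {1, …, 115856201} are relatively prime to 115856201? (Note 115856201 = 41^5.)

φ(41^5) = 41^5 − 41^4 = 115856201 − 2825761 = 113030440.

113030440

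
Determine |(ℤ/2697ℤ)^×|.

1680

Prime factorization: 2697 = 3 × 29 × 31.
φ(2697) = 2697 · (1 − 1/3) · (1 − 1/29) · (1 − 1/31)
       = 2697 · 1680/2697 = 1680.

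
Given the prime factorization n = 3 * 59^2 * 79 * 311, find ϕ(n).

165487920

φ(3) = 3 − 1 = 2.
φ(59^2) = 59^1·(59−1) = 59·58 = 3422.
φ(79) = 79 − 1 = 78.
φ(311) = 311 − 1 = 310.
φ(256574067) = 2 × 3422 × 78 × 310 = 165487920.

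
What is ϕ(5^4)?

500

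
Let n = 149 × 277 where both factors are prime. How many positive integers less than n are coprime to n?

φ(pq) = (p−1)(q−1) = 148 · 276 = 40848.

40848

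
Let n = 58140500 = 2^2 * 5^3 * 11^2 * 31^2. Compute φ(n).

20460000

φ(58140500) = 58140500 · (1 − 1/2) · (1 − 1/5) · (1 − 1/11) · (1 − 1/31)
       = 58140500 · 1200/3410 = 20460000.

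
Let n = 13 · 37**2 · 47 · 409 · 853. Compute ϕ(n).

φ(13) = 13 − 1 = 12.
φ(37^2) = 37^2 − 37^1 = 1369 − 37 = 1332.
φ(47) = 47 − 1 = 46.
φ(409) = 409 − 1 = 408.
φ(853) = 853 − 1 = 852.
φ(291821306543) = 12 × 1332 × 46 × 408 × 852 = 255589530624.

255589530624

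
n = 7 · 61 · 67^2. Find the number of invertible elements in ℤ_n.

1591920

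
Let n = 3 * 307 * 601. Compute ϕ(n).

φ(3) = 3 − 1 = 2.
φ(307) = 307 − 1 = 306.
φ(601) = 601 − 1 = 600.
Since φ is multiplicative, φ(553521) = 2 · 306 · 600 = 367200.

367200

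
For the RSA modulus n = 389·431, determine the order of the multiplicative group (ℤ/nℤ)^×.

φ(389) = 389 − 1 = 388.
φ(431) = 431 − 1 = 430.
Multiply: 388 · 430 = 166840.

166840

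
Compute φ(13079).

13079 = 11 · 29 · 41.
φ(11) = 11 − 1 = 10.
φ(29) = 29 − 1 = 28.
φ(41) = 41 − 1 = 40.
Since φ is multiplicative, φ(13079) = 10 · 28 · 40 = 11200.

11200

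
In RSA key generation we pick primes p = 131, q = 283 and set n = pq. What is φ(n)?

φ(n) = (p − 1)(q − 1) = (131−1)(283−1) = 130·282 = 36660.

36660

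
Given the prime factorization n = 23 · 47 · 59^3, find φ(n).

φ(222014699) = 222014699 · (1 − 1/23) · (1 − 1/47) · (1 − 1/59)
       = 222014699 · 58696/63779 = 204320776.

204320776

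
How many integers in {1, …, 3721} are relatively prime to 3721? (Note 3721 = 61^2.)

φ(61^2) = 61^2 − 61^1 = 3721 − 61 = 3660.

3660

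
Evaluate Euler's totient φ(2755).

2016

Prime factorization: 2755 = 5 * 19 * 29.
φ(5) = 5 − 1 = 4.
φ(19) = 19 − 1 = 18.
φ(29) = 29 − 1 = 28.
Multiply: 4 · 18 · 28 = 2016.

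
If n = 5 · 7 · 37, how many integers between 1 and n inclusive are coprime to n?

φ(5) = 5 − 1 = 4.
φ(7) = 7 − 1 = 6.
φ(37) = 37 − 1 = 36.
φ(1295) = 4 × 6 × 36 = 864.

864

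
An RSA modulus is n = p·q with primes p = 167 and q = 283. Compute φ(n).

φ(167) = 167 − 1 = 166.
φ(283) = 283 − 1 = 282.
Multiply: 166 · 282 = 46812.

46812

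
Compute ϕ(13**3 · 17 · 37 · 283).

329412096

φ(13^3) = 13^3 − 13^2 = 2197 − 169 = 2028.
φ(17) = 17 − 1 = 16.
φ(37) = 37 − 1 = 36.
φ(283) = 283 − 1 = 282.
φ(391081379) = 2028 × 16 × 36 × 282 = 329412096.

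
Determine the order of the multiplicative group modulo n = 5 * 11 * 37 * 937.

1347840

φ(1906795) = 1906795 · (1 − 1/5) · (1 − 1/11) · (1 − 1/37) · (1 − 1/937)
       = 1906795 · 1347840/1906795 = 1347840.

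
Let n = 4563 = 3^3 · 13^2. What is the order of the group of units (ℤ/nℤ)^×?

φ(4563) = 4563 · (1 − 1/3) · (1 − 1/13)
       = 4563 · 24/39 = 2808.

2808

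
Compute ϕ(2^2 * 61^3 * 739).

329531760

φ(670955836) = 670955836 · (1 − 1/2) · (1 − 1/61) · (1 − 1/739)
       = 670955836 · 44280/90158 = 329531760.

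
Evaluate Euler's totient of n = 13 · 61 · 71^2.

φ(3997513) = 3997513 · (1 − 1/13) · (1 − 1/61) · (1 − 1/71)
       = 3997513 · 50400/56303 = 3578400.

3578400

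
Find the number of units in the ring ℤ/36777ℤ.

21120

Factor 36777: 36777 = 3 · 13 · 23 · 41.
φ(36777) = 36777 · (1 − 1/3) · (1 − 1/13) · (1 − 1/23) · (1 − 1/41)
       = 36777 · 21120/36777 = 21120.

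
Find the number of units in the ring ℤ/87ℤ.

56

First factor: 87 = 3 · 29.
φ(3) = 3 − 1 = 2.
φ(29) = 29 − 1 = 28.
φ(87) = 2 × 28 = 56.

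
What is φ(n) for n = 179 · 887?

φ(158773) = 158773 · (1 − 1/179) · (1 − 1/887)
       = 158773 · 157708/158773 = 157708.

157708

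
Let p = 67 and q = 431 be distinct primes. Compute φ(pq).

For distinct primes, φ(pq) = (p−1)(q−1) = 66 × 430 = 28380.

28380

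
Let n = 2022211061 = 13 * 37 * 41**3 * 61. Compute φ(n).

1742860800

φ(13) = 13 − 1 = 12.
φ(37) = 37 − 1 = 36.
φ(41^3) = 41^3 − 41^2 = 68921 − 1681 = 67240.
φ(61) = 61 − 1 = 60.
Multiply: 12 · 36 · 67240 · 60 = 1742860800.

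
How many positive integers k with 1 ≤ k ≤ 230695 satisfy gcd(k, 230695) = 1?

169344

230695 = 5 · 29 · 37 · 43.
φ(5) = 5 − 1 = 4.
φ(29) = 29 − 1 = 28.
φ(37) = 37 − 1 = 36.
φ(43) = 43 − 1 = 42.
Multiply: 4 · 28 · 36 · 42 = 169344.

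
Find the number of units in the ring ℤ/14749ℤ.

Prime factorization: 14749 = 7^3 * 43.
φ(7^3) = 7^3 − 7^2 = 343 − 49 = 294.
φ(43) = 43 − 1 = 42.
Multiply: 294 · 42 = 12348.

12348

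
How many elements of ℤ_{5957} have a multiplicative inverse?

4752

Factor 5957: 5957 = 7 · 23 · 37.
φ(5957) = 5957 · (1 − 1/7) · (1 − 1/23) · (1 − 1/37)
       = 5957 · 4752/5957 = 4752.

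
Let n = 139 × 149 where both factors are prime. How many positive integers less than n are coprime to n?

20424

For distinct primes, φ(pq) = (p−1)(q−1) = 138 × 148 = 20424.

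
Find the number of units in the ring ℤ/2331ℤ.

Factor 2331: 2331 = 3**2 * 7 * 37.
φ(3^2) = 3^1·(3−1) = 3·2 = 6.
φ(7) = 7 − 1 = 6.
φ(37) = 37 − 1 = 36.
Multiply: 6 · 6 · 36 = 1296.

1296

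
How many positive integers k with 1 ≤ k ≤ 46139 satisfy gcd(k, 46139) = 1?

42336

Prime factorization: 46139 = 29 * 37 * 43.
φ(29) = 29 − 1 = 28.
φ(37) = 37 − 1 = 36.
φ(43) = 43 − 1 = 42.
φ(46139) = 28 × 36 × 42 = 42336.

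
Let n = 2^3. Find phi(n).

4

φ(2^3) = 2^3 − 2^2 = 8 − 4 = 4.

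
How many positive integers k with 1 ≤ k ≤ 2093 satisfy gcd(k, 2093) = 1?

Factor 2093: 2093 = 7 · 13 · 23.
φ(7) = 7 − 1 = 6.
φ(13) = 13 − 1 = 12.
φ(23) = 23 − 1 = 22.
Multiply: 6 · 12 · 22 = 1584.

1584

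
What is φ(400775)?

281600

First factor: 400775 = 5^2 · 17 · 23 · 41.
φ(5^2) = 5^2 − 5^1 = 25 − 5 = 20.
φ(17) = 17 − 1 = 16.
φ(23) = 23 − 1 = 22.
φ(41) = 41 − 1 = 40.
Since φ is multiplicative, φ(400775) = 20 · 16 · 22 · 40 = 281600.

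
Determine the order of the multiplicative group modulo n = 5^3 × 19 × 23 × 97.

φ(5^3) = 5^2·(5−1) = 25·4 = 100.
φ(19) = 19 − 1 = 18.
φ(23) = 23 − 1 = 22.
φ(97) = 97 − 1 = 96.
φ(5298625) = 100 × 18 × 22 × 96 = 3801600.

3801600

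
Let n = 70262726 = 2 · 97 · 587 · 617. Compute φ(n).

φ(2) = 2 − 1 = 1.
φ(97) = 97 − 1 = 96.
φ(587) = 587 − 1 = 586.
φ(617) = 617 − 1 = 616.
Multiply: 1 · 96 · 586 · 616 = 34653696.

34653696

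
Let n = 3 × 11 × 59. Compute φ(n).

φ(1947) = 1947 · (1 − 1/3) · (1 − 1/11) · (1 − 1/59)
       = 1947 · 1160/1947 = 1160.

1160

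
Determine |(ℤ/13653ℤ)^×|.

Factor 13653: 13653 = 3**2 · 37 · 41.
φ(3^2) = 3^1·(3−1) = 3·2 = 6.
φ(37) = 37 − 1 = 36.
φ(41) = 41 − 1 = 40.
φ(13653) = 6 × 36 × 40 = 8640.

8640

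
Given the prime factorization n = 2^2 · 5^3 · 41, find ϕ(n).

8000

φ(2^2) = 2^2 − 2^1 = 4 − 2 = 2.
φ(5^3) = 5^2·(5−1) = 25·4 = 100.
φ(41) = 41 − 1 = 40.
Since φ is multiplicative, φ(20500) = 2 · 100 · 40 = 8000.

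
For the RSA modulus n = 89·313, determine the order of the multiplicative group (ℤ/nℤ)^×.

27456

φ(n) = (p − 1)(q − 1) = (89−1)(313−1) = 88·312 = 27456.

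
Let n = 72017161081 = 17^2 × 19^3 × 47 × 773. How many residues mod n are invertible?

62765897472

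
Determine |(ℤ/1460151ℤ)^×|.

740880

Prime factorization: 1460151 = 3**2 · 7**3 · 11 · 43.
φ(1460151) = 1460151 · (1 − 1/3) · (1 − 1/7) · (1 − 1/11) · (1 − 1/43)
       = 1460151 · 5040/9933 = 740880.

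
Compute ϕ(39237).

22400

First factor: 39237 = 3 · 11 · 29 · 41.
φ(3) = 3 − 1 = 2.
φ(11) = 11 − 1 = 10.
φ(29) = 29 − 1 = 28.
φ(41) = 41 − 1 = 40.
Since φ is multiplicative, φ(39237) = 2 · 10 · 28 · 40 = 22400.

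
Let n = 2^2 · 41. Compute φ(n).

80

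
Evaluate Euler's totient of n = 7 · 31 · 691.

124200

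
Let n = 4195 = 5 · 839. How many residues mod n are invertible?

3352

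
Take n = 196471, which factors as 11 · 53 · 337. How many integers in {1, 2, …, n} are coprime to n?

φ(196471) = 196471 · (1 − 1/11) · (1 − 1/53) · (1 − 1/337)
       = 196471 · 174720/196471 = 174720.

174720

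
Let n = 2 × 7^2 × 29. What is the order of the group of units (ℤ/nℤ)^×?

φ(2842) = 2842 · (1 − 1/2) · (1 − 1/7) · (1 − 1/29)
       = 2842 · 168/406 = 1176.

1176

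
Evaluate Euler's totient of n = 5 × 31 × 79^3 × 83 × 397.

1896876558720

φ(5) = 5 − 1 = 4.
φ(31) = 31 − 1 = 30.
φ(79^3) = 79^2·(79−1) = 6241·78 = 486798.
φ(83) = 83 − 1 = 82.
φ(397) = 397 − 1 = 396.
Since φ is multiplicative, φ(2518149853795) = 4 · 30 · 486798 · 82 · 396 = 1896876558720.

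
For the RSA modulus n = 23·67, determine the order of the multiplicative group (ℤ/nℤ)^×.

1452

φ(n) = (p − 1)(q − 1) = (23−1)(67−1) = 22·66 = 1452.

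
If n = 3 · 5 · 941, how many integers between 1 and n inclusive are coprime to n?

7520

φ(14115) = 14115 · (1 − 1/3) · (1 − 1/5) · (1 − 1/941)
       = 14115 · 7520/14115 = 7520.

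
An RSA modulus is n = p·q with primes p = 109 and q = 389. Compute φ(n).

φ(109) = 109 − 1 = 108.
φ(389) = 389 − 1 = 388.
φ(42401) = 108 × 388 = 41904.

41904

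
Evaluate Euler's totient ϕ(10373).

Prime factorization: 10373 = 11 · 23 · 41.
φ(11) = 11 − 1 = 10.
φ(23) = 23 − 1 = 22.
φ(41) = 41 − 1 = 40.
Since φ is multiplicative, φ(10373) = 10 · 22 · 40 = 8800.

8800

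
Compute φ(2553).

2553 = 3 · 23 · 37.
φ(2553) = 2553 · (1 − 1/3) · (1 − 1/23) · (1 − 1/37)
       = 2553 · 1584/2553 = 1584.

1584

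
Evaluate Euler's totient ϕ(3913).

First factor: 3913 = 7 × 13 × 43.
φ(7) = 7 − 1 = 6.
φ(13) = 13 − 1 = 12.
φ(43) = 43 − 1 = 42.
φ(3913) = 6 × 12 × 42 = 3024.

3024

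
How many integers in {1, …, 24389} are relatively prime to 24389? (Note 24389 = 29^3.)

23548

φ(24389) = 24389 · (1 − 1/29)
       = 24389 · 28/29 = 23548.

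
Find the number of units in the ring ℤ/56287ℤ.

40320

Factor 56287: 56287 = 7 · 11 · 17 · 43.
φ(7) = 7 − 1 = 6.
φ(11) = 11 − 1 = 10.
φ(17) = 17 − 1 = 16.
φ(43) = 43 − 1 = 42.
Since φ is multiplicative, φ(56287) = 6 · 10 · 16 · 42 = 40320.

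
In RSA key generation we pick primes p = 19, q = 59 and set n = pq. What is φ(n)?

1044

φ(pq) = (p−1)(q−1) = 18 · 58 = 1044.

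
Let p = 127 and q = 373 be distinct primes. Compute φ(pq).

46872

For distinct primes, φ(pq) = (p−1)(q−1) = 126 × 372 = 46872.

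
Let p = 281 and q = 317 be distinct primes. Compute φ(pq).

For distinct primes, φ(pq) = (p−1)(q−1) = 280 × 316 = 88480.

88480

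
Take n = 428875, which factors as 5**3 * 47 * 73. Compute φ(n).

331200

φ(428875) = 428875 · (1 − 1/5) · (1 − 1/47) · (1 − 1/73)
       = 428875 · 13248/17155 = 331200.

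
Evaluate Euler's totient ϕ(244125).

Prime factorization: 244125 = 3^2 · 5^3 · 7 · 31.
φ(244125) = 244125 · (1 − 1/3) · (1 − 1/5) · (1 − 1/7) · (1 − 1/31)
       = 244125 · 1440/3255 = 108000.

108000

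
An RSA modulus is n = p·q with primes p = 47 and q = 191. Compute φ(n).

8740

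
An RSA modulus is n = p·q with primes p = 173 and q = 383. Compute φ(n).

65704

φ(pq) = (p−1)(q−1) = 172 · 382 = 65704.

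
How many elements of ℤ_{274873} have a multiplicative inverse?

228096

Prime factorization: 274873 = 17 · 19 · 23 · 37.
φ(274873) = 274873 · (1 − 1/17) · (1 − 1/19) · (1 − 1/23) · (1 − 1/37)
       = 274873 · 228096/274873 = 228096.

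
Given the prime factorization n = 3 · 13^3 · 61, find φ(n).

243360

φ(3) = 3 − 1 = 2.
φ(13^3) = 13^3 − 13^2 = 2197 − 169 = 2028.
φ(61) = 61 − 1 = 60.
Multiply: 2 · 2028 · 60 = 243360.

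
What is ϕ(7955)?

7955 = 5 · 37 · 43.
φ(7955) = 7955 · (1 − 1/5) · (1 − 1/37) · (1 − 1/43)
       = 7955 · 6048/7955 = 6048.

6048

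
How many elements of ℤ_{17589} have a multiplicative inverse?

Prime factorization: 17589 = 3 * 11 * 13 * 41.
φ(3) = 3 − 1 = 2.
φ(11) = 11 − 1 = 10.
φ(13) = 13 − 1 = 12.
φ(41) = 41 − 1 = 40.
Multiply: 2 · 10 · 12 · 40 = 9600.

9600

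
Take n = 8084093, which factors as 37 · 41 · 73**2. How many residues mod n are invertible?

7568640

φ(8084093) = 8084093 · (1 − 1/37) · (1 − 1/41) · (1 − 1/73)
       = 8084093 · 103680/110741 = 7568640.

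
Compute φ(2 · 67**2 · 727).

3210372

φ(6527006) = 6527006 · (1 − 1/2) · (1 − 1/67) · (1 − 1/727)
       = 6527006 · 47916/97418 = 3210372.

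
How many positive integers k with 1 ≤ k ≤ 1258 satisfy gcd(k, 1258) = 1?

1258 = 2 · 17 · 37.
φ(1258) = 1258 · (1 − 1/2) · (1 − 1/17) · (1 − 1/37)
       = 1258 · 576/1258 = 576.

576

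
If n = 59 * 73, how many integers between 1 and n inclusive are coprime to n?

4176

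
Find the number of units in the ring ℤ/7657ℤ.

Prime factorization: 7657 = 13 · 19 · 31.
φ(13) = 13 − 1 = 12.
φ(19) = 19 − 1 = 18.
φ(31) = 31 − 1 = 30.
Multiply: 12 · 18 · 30 = 6480.

6480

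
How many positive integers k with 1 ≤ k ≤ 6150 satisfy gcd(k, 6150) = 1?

1600

First factor: 6150 = 2 · 3 · 5^2 · 41.
φ(6150) = 6150 · (1 − 1/2) · (1 − 1/3) · (1 − 1/5) · (1 − 1/41)
       = 6150 · 320/1230 = 1600.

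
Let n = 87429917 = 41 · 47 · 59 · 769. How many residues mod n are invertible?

φ(41) = 41 − 1 = 40.
φ(47) = 47 − 1 = 46.
φ(59) = 59 − 1 = 58.
φ(769) = 769 − 1 = 768.
Multiply: 40 · 46 · 58 · 768 = 81960960.

81960960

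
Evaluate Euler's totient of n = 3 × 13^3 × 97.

φ(3) = 3 − 1 = 2.
φ(13^3) = 13^2·(13−1) = 169·12 = 2028.
φ(97) = 97 − 1 = 96.
Since φ is multiplicative, φ(639327) = 2 · 2028 · 96 = 389376.

389376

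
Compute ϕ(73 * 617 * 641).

28385280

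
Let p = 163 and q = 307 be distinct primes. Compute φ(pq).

φ(163) = 163 − 1 = 162.
φ(307) = 307 − 1 = 306.
Since φ is multiplicative, φ(50041) = 162 · 306 = 49572.

49572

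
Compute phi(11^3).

1210

φ(11^3) = 11^3 − 11^2 = 1331 − 121 = 1210.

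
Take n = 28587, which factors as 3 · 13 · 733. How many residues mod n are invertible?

φ(3) = 3 − 1 = 2.
φ(13) = 13 − 1 = 12.
φ(733) = 733 − 1 = 732.
φ(28587) = 2 × 12 × 732 = 17568.

17568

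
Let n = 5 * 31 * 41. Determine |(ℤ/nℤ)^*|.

4800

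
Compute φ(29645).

First factor: 29645 = 5 × 7^2 × 11^2.
φ(5) = 5 − 1 = 4.
φ(7^2) = 7^2 − 7^1 = 49 − 7 = 42.
φ(11^2) = 11^2 − 11^1 = 121 − 11 = 110.
Since φ is multiplicative, φ(29645) = 4 · 42 · 110 = 18480.

18480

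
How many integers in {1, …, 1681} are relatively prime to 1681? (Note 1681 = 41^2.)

1640

φ(41^2) = 41^2 − 41^1 = 1681 − 41 = 1640.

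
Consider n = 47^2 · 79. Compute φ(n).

φ(174511) = 174511 · (1 − 1/47) · (1 − 1/79)
       = 174511 · 3588/3713 = 168636.

168636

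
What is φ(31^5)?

φ(28629151) = 28629151 · (1 − 1/31)
       = 28629151 · 30/31 = 27705630.

27705630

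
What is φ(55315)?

First factor: 55315 = 5 * 13 * 23 * 37.
φ(55315) = 55315 · (1 − 1/5) · (1 − 1/13) · (1 − 1/23) · (1 − 1/37)
       = 55315 · 38016/55315 = 38016.

38016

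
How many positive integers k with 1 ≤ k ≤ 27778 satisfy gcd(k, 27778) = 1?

27778 = 2 · 17 · 19 · 43.
φ(2) = 2 − 1 = 1.
φ(17) = 17 − 1 = 16.
φ(19) = 19 − 1 = 18.
φ(43) = 43 − 1 = 42.
Since φ is multiplicative, φ(27778) = 1 · 16 · 18 · 42 = 12096.

12096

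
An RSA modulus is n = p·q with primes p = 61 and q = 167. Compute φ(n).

φ(pq) = (p−1)(q−1) = 60 · 166 = 9960.

9960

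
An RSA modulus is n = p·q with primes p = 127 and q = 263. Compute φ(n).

33012

φ(33401) = 33401 · (1 − 1/127) · (1 − 1/263)
       = 33401 · 33012/33401 = 33012.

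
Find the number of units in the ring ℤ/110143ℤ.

86400

Factor 110143: 110143 = 11 × 17 × 19 × 31.
φ(11) = 11 − 1 = 10.
φ(17) = 17 − 1 = 16.
φ(19) = 19 − 1 = 18.
φ(31) = 31 − 1 = 30.
φ(110143) = 10 × 16 × 18 × 30 = 86400.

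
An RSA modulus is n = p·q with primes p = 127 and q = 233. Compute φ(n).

29232

φ(127) = 127 − 1 = 126.
φ(233) = 233 − 1 = 232.
φ(29591) = 126 × 232 = 29232.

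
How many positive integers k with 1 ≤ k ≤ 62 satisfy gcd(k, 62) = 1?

30

62 = 2 * 31.
φ(2) = 2 − 1 = 1.
φ(31) = 31 − 1 = 30.
φ(62) = 1 × 30 = 30.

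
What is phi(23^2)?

φ(529) = 529 · (1 − 1/23)
       = 529 · 22/23 = 506.

506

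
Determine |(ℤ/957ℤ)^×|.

Factor 957: 957 = 3 * 11 * 29.
φ(957) = 957 · (1 − 1/3) · (1 − 1/11) · (1 − 1/29)
       = 957 · 560/957 = 560.

560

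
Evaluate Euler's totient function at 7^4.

2058

φ(2401) = 2401 · (1 − 1/7)
       = 2401 · 6/7 = 2058.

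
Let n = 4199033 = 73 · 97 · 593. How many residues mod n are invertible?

4091904

φ(4199033) = 4199033 · (1 − 1/73) · (1 − 1/97) · (1 − 1/593)
       = 4199033 · 4091904/4199033 = 4091904.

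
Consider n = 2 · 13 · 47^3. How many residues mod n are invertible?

1219368

φ(2) = 2 − 1 = 1.
φ(13) = 13 − 1 = 12.
φ(47^3) = 47^2·(47−1) = 2209·46 = 101614.
φ(2699398) = 1 × 12 × 101614 = 1219368.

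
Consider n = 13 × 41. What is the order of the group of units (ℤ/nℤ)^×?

480

φ(533) = 533 · (1 − 1/13) · (1 − 1/41)
       = 533 · 480/533 = 480.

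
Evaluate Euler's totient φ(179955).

179955 = 3^3 · 5 · 31 · 43.
φ(3^3) = 3^3 − 3^2 = 27 − 9 = 18.
φ(5) = 5 − 1 = 4.
φ(31) = 31 − 1 = 30.
φ(43) = 43 − 1 = 42.
Multiply: 18 · 4 · 30 · 42 = 90720.

90720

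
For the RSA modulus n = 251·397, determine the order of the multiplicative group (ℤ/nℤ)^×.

99000

φ(n) = (p − 1)(q − 1) = (251−1)(397−1) = 250·396 = 99000.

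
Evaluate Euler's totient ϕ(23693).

21168

Factor 23693: 23693 = 19 · 29 · 43.
φ(19) = 19 − 1 = 18.
φ(29) = 29 − 1 = 28.
φ(43) = 43 − 1 = 42.
Multiply: 18 · 28 · 42 = 21168.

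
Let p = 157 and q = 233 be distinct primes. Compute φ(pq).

36192

φ(n) = (p − 1)(q − 1) = (157−1)(233−1) = 156·232 = 36192.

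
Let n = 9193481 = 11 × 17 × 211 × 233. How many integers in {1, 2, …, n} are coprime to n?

7795200

φ(9193481) = 9193481 · (1 − 1/11) · (1 − 1/17) · (1 − 1/211) · (1 − 1/233)
       = 9193481 · 7795200/9193481 = 7795200.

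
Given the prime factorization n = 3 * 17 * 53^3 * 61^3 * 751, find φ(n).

782667400320000

φ(3) = 3 − 1 = 2.
φ(17) = 17 − 1 = 16.
φ(53^3) = 53^2·(53−1) = 2809·52 = 146068.
φ(61^3) = 61^3 − 61^2 = 226981 − 3721 = 223260.
φ(751) = 751 − 1 = 750.
Since φ is multiplicative, φ(1294276980157437) = 2 · 16 · 146068 · 223260 · 750 = 782667400320000.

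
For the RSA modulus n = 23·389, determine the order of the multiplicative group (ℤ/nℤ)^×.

8536

φ(23) = 23 − 1 = 22.
φ(389) = 389 − 1 = 388.
Multiply: 22 · 388 = 8536.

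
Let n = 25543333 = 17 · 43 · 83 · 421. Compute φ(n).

23143680

φ(25543333) = 25543333 · (1 − 1/17) · (1 − 1/43) · (1 − 1/83) · (1 − 1/421)
       = 25543333 · 23143680/25543333 = 23143680.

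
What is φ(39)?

Factor 39: 39 = 3 × 13.
φ(3) = 3 − 1 = 2.
φ(13) = 13 − 1 = 12.
φ(39) = 2 × 12 = 24.

24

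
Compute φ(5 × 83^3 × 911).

φ(5) = 5 − 1 = 4.
φ(83^3) = 83^3 − 83^2 = 571787 − 6889 = 564898.
φ(911) = 911 − 1 = 910.
Since φ is multiplicative, φ(2604489785) = 4 · 564898 · 910 = 2056228720.

2056228720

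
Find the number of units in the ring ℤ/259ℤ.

216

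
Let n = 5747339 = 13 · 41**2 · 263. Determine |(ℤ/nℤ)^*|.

5156160

φ(13) = 13 − 1 = 12.
φ(41^2) = 41^1·(41−1) = 41·40 = 1640.
φ(263) = 263 − 1 = 262.
Multiply: 12 · 1640 · 262 = 5156160.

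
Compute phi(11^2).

110

φ(11^2) = 11^1·(11−1) = 11·10 = 110.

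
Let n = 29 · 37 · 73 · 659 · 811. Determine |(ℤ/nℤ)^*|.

38681556480

φ(41862855721) = 41862855721 · (1 − 1/29) · (1 − 1/37) · (1 − 1/73) · (1 − 1/659) · (1 − 1/811)
       = 41862855721 · 38681556480/41862855721 = 38681556480.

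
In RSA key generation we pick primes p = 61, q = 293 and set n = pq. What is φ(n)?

17520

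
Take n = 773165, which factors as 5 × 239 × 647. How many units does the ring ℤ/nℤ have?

φ(5) = 5 − 1 = 4.
φ(239) = 239 − 1 = 238.
φ(647) = 647 − 1 = 646.
Since φ is multiplicative, φ(773165) = 4 · 238 · 646 = 614992.

614992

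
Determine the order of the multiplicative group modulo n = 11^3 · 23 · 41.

1064800

φ(11^3) = 11^3 − 11^2 = 1331 − 121 = 1210.
φ(23) = 23 − 1 = 22.
φ(41) = 41 − 1 = 40.
Multiply: 1210 · 22 · 40 = 1064800.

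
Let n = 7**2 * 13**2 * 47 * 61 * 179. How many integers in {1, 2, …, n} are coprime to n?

φ(7^2) = 7^1·(7−1) = 7·6 = 42.
φ(13^2) = 13^2 − 13^1 = 169 − 13 = 156.
φ(47) = 47 − 1 = 46.
φ(61) = 61 − 1 = 60.
φ(179) = 179 − 1 = 178.
φ(4249751233) = 42 × 156 × 46 × 60 × 178 = 3218866560.

3218866560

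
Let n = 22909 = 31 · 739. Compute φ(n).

22140

φ(31) = 31 − 1 = 30.
φ(739) = 739 − 1 = 738.
Multiply: 30 · 738 = 22140.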